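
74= 74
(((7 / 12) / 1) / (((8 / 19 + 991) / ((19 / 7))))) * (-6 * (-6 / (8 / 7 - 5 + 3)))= -361 / 5382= -0.07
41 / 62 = 0.66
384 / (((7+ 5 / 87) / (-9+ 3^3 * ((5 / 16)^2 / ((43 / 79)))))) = -11939967 / 52804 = -226.12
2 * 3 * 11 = 66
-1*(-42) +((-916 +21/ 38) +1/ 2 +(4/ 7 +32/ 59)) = -6841278/ 7847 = -871.83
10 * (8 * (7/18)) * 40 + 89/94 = 1053601/846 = 1245.39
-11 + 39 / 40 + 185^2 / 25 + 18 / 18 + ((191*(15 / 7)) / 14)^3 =30995702769 / 1176490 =26345.91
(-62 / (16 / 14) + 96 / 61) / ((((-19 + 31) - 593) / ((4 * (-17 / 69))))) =-218501 / 2445429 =-0.09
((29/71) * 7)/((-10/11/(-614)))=685531/355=1931.07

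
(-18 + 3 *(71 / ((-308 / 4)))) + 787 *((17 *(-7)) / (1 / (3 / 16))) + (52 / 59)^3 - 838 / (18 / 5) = -40564055473153 / 2277242352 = -17812.80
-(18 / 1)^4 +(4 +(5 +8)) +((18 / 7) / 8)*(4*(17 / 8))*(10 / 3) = -2938597 / 28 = -104949.89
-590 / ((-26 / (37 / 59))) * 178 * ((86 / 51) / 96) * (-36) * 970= -343377575 / 221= -1553744.68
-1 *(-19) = 19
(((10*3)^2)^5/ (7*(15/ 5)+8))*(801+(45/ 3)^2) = 605842740000000000/ 29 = 20891128965517241.38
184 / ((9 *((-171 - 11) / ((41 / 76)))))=-943 / 15561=-0.06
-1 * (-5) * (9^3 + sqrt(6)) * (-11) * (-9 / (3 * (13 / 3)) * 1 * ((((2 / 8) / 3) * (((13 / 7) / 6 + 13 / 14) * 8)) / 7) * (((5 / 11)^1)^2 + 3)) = 10530.70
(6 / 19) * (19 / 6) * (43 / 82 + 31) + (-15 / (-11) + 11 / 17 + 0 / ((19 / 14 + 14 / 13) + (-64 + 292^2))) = 514227 / 15334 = 33.54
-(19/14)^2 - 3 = -949/196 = -4.84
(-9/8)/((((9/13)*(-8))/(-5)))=-65/64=-1.02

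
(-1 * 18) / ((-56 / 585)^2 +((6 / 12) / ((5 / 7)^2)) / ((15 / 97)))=-61600500 / 21719299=-2.84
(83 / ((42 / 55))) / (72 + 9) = 1.34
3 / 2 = 1.50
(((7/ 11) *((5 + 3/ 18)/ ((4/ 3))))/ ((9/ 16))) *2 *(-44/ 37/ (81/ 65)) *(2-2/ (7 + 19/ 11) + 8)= -81.75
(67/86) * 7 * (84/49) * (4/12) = 134/43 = 3.12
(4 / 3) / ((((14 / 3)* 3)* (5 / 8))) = 16 / 105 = 0.15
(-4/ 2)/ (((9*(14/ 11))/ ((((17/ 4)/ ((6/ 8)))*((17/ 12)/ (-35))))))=3179/ 79380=0.04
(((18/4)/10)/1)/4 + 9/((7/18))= 13023/560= 23.26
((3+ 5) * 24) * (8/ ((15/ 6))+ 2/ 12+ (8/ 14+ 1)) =948.11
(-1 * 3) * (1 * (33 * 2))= -198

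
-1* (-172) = 172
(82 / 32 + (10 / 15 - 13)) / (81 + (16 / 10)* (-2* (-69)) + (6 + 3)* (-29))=-2345 / 9792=-0.24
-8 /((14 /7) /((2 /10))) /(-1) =4 /5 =0.80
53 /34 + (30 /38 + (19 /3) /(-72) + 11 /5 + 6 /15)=1695479 /348840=4.86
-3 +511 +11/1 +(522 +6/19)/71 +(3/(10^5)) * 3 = 526.36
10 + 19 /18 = 199 /18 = 11.06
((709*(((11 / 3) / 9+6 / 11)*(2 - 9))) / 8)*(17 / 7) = -3410999 / 2376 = -1435.61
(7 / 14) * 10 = 5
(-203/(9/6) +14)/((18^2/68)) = -6188/243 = -25.47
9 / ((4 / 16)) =36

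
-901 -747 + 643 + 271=-734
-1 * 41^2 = -1681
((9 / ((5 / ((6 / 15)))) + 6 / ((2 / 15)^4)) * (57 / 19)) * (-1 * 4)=-11391057 / 50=-227821.14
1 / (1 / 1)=1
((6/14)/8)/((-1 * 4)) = -0.01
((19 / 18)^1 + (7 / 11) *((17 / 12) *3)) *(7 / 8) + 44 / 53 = 691811 / 167904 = 4.12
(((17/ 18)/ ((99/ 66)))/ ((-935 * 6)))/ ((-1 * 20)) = 1/ 178200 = 0.00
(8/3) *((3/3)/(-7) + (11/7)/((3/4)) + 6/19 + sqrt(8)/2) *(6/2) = 8 *sqrt(2) + 7240/399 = 29.46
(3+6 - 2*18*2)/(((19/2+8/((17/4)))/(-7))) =38.74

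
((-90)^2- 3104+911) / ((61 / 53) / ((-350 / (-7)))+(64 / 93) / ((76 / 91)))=27659822850 / 3966187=6973.91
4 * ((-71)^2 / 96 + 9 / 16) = 5095 / 24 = 212.29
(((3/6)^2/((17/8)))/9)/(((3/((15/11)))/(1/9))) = 10/15147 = 0.00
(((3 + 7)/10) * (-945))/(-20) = 189/4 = 47.25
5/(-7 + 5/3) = -15/16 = -0.94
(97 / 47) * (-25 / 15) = -485 / 141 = -3.44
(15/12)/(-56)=-5/224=-0.02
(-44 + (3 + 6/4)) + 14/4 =-36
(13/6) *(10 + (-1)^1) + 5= 49/2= 24.50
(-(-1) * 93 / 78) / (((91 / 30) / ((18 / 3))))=2790 / 1183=2.36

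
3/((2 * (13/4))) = 6/13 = 0.46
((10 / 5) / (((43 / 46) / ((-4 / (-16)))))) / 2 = 0.27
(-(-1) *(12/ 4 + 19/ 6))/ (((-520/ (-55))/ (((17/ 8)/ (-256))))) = -6919/ 1277952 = -0.01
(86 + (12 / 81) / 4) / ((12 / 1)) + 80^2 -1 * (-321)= 2179927 / 324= 6728.17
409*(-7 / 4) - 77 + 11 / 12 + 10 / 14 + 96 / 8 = -32723 / 42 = -779.12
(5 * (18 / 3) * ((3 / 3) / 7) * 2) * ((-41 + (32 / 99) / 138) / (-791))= 5601100 / 12607749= 0.44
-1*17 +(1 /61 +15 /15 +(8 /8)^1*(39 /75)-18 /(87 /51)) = -1150528 /44225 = -26.02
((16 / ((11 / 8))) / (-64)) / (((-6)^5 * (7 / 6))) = 1 / 49896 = 0.00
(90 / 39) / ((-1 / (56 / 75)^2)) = -6272 / 4875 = -1.29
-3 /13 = -0.23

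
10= 10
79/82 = 0.96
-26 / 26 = -1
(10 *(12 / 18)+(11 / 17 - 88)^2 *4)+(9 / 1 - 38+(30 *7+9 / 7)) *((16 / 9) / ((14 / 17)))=3941018464 / 127449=30922.32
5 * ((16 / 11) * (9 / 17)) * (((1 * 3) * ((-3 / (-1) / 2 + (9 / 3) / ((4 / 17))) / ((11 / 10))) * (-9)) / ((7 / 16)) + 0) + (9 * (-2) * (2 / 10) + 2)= -221731192 / 71995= -3079.81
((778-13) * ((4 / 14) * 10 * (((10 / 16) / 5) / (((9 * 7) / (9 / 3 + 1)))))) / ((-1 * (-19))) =0.91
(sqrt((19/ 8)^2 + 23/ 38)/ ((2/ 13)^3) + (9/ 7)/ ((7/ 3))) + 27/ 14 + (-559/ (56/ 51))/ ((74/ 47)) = 365.48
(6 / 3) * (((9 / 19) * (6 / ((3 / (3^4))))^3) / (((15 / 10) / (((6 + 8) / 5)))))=714256704 / 95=7518491.62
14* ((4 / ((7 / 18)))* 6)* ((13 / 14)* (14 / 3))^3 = 70304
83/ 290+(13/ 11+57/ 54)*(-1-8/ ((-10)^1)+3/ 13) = 26503/ 74646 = 0.36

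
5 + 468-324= 149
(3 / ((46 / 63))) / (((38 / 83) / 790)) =7089.66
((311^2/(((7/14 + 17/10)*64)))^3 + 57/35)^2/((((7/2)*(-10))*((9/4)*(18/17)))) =-266397232487776656869921865087377051393/211395194767275982848000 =-1260185846613269.38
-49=-49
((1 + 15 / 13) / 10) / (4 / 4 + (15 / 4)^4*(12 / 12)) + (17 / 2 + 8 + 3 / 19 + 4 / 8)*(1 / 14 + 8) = 60916990707 / 439866245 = 138.49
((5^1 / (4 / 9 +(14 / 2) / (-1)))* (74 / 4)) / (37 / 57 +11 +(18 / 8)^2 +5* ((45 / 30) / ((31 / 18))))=-23536440 / 35139869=-0.67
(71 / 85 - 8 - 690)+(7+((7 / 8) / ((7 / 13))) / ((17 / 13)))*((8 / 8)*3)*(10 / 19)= -13683 / 20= -684.15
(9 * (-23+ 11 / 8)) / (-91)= 1557 / 728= 2.14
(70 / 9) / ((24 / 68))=595 / 27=22.04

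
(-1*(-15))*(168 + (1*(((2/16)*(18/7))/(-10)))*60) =2491.07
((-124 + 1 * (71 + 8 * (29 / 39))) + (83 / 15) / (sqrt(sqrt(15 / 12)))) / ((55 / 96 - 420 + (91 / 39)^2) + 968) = -176160 / 2074241 + 7968 * sqrt(2) * 5^(3 / 4) / 3988925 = -0.08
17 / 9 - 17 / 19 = 170 / 171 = 0.99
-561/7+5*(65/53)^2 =-1427974/19663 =-72.62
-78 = -78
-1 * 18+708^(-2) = -9022751 / 501264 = -18.00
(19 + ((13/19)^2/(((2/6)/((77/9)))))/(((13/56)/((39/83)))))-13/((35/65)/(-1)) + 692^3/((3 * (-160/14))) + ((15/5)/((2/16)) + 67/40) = -243257073047867/25168920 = -9664978.59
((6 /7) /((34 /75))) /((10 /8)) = 180 /119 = 1.51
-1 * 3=-3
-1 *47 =-47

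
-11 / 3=-3.67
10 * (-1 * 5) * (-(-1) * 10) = -500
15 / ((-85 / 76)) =-228 / 17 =-13.41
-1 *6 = -6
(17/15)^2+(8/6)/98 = 14311/11025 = 1.30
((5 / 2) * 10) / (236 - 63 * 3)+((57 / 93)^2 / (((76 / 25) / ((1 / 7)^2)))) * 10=2466075 / 4426366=0.56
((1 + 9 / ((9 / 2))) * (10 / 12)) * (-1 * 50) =-125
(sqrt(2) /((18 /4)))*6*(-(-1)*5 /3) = 20*sqrt(2) /9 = 3.14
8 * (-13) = -104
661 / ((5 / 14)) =9254 / 5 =1850.80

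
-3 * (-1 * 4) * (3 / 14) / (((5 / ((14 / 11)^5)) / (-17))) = -23510592 / 805255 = -29.20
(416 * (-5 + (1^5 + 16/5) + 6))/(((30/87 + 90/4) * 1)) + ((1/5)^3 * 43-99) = -26268/6625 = -3.96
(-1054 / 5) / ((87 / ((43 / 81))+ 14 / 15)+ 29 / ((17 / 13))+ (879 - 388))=-2311422 / 7434199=-0.31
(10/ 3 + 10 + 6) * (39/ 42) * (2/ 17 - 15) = -95381/ 357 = -267.17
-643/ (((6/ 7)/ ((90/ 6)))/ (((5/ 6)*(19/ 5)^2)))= -1624861/ 12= -135405.08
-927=-927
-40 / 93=-0.43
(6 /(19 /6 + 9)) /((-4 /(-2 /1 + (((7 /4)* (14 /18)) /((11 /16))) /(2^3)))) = 0.22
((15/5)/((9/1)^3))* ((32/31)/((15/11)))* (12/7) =1408/263655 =0.01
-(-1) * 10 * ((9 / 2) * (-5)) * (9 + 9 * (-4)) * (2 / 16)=6075 / 8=759.38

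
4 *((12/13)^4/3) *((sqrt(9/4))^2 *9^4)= 408146688/28561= 14290.35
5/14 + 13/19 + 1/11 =3313/2926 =1.13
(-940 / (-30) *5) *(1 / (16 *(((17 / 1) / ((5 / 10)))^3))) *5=1175 / 943296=0.00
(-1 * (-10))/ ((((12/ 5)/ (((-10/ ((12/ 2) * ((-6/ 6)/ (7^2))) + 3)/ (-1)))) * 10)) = -635/ 18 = -35.28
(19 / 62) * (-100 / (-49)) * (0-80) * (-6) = 456000 / 1519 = 300.20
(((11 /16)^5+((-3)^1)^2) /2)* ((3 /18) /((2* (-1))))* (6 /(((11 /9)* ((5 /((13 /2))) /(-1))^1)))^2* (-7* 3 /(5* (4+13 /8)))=183946334481 /15859712000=11.60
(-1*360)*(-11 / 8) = 495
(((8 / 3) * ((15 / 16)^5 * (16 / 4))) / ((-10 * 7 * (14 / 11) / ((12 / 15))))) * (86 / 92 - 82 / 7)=386582625 / 517013504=0.75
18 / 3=6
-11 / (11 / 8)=-8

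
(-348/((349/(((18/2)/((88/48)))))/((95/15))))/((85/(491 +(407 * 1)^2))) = -3954663648/65263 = -60595.80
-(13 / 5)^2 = -169 / 25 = -6.76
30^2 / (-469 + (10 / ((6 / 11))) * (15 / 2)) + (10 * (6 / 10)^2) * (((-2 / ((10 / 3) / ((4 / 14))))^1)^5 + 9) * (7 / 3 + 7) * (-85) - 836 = -44012179916132 / 1658190625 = -26542.29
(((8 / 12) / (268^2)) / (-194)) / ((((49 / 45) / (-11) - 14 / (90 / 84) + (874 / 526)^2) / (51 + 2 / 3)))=589665725 / 2481931300686304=0.00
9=9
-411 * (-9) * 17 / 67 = 62883 / 67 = 938.55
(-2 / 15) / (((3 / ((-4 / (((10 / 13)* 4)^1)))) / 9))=13 / 25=0.52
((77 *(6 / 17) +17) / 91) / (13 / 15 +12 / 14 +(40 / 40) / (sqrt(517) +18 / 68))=1218064409565 / 4321135113191 - 80432100 *sqrt(517) / 254184418423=0.27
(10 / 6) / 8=0.21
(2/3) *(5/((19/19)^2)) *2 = 20/3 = 6.67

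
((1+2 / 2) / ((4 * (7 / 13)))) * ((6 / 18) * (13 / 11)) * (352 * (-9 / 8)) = -1014 / 7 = -144.86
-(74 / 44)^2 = -1369 / 484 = -2.83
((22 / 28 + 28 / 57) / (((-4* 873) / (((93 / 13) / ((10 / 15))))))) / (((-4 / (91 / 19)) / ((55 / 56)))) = 1737395 / 376502784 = 0.00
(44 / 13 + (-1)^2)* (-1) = -57 / 13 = -4.38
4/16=0.25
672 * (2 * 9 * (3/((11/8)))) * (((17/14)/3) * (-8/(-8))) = 117504/11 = 10682.18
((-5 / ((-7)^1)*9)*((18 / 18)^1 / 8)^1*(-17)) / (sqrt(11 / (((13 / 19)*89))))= -32.14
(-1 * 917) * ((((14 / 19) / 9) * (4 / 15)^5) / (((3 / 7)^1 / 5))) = -92022784 / 77911875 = -1.18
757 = 757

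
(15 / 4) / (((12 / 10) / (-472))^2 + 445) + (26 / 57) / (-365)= 92523239266 / 12891152677245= 0.01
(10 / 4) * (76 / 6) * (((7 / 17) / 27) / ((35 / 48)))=304 / 459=0.66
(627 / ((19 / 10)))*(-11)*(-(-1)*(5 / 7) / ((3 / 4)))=-24200 / 7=-3457.14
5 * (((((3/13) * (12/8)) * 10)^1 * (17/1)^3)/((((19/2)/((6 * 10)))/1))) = 132651000/247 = 537048.58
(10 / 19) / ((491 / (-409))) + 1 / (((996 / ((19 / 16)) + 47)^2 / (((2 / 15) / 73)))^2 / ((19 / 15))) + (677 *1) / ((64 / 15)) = 136290668910466988784752748421301 / 861326494117764260830888536000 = 158.23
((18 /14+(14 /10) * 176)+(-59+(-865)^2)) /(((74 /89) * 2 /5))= 2331308631 /1036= 2250297.91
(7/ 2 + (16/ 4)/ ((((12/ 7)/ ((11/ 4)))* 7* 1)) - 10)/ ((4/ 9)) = -201/ 16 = -12.56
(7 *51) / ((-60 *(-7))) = 17 / 20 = 0.85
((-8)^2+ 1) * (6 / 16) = 195 / 8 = 24.38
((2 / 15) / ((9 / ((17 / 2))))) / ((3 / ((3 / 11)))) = 17 / 1485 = 0.01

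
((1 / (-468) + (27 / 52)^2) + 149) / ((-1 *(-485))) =3632573 / 11802960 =0.31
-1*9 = -9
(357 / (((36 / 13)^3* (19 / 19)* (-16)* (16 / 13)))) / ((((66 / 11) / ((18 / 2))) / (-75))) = 84968975 / 884736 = 96.04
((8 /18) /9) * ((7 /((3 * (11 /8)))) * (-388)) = -86912 /2673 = -32.51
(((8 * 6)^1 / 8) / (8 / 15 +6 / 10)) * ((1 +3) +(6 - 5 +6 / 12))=495 / 17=29.12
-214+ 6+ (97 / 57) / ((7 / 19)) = -4271 / 21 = -203.38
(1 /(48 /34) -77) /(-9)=1831 /216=8.48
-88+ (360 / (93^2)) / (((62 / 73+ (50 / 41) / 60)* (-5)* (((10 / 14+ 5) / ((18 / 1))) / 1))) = -943679284 / 10719955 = -88.03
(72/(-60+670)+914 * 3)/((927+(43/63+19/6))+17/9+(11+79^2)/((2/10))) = 35126532/412388975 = 0.09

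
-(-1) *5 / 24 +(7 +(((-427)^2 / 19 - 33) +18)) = 4372343 / 456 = 9588.47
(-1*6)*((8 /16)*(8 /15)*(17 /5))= -136 /25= -5.44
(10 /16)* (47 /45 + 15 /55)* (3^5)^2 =1069443 /22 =48611.05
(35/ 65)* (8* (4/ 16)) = 14/ 13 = 1.08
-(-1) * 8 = 8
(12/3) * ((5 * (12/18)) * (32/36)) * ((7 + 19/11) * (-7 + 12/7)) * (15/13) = -1894400/3003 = -630.84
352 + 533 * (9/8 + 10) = 50253/8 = 6281.62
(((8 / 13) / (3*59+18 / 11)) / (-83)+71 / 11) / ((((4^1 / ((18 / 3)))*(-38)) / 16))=-602142868 / 147709705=-4.08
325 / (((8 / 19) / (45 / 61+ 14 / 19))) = 555425 / 488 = 1138.17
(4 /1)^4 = 256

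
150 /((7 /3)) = 450 /7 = 64.29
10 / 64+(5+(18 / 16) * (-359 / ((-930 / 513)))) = 1130577 / 4960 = 227.94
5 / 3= 1.67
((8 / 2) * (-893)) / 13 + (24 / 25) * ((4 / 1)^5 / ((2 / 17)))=8081.07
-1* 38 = -38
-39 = -39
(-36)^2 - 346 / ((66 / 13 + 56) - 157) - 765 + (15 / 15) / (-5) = 3332028 / 6235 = 534.41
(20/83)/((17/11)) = 220/1411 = 0.16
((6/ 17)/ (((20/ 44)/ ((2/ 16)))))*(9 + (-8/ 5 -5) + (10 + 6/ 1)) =759/ 425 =1.79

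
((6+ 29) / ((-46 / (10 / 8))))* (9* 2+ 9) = -4725 / 184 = -25.68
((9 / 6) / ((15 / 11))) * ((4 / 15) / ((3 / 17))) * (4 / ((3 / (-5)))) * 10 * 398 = -1190816 / 27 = -44104.30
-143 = -143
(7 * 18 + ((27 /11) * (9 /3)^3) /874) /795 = 404031 /2547710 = 0.16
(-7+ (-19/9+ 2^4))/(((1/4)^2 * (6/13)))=6448/27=238.81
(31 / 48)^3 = 29791 / 110592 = 0.27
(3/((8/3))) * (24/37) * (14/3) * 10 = 34.05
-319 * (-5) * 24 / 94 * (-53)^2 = 53764260 / 47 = 1143920.43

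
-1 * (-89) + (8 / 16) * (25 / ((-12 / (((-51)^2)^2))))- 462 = -56379659 / 8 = -7047457.38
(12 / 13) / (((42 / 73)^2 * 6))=5329 / 11466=0.46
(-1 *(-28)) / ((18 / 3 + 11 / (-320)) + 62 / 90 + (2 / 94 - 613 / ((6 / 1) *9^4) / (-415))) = 687979111680 / 164029650787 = 4.19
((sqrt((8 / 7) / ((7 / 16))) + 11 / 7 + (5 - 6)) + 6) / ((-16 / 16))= -46 / 7 - 8 * sqrt(2) / 7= -8.19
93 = 93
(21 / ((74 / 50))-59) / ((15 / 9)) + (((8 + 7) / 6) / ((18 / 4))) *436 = 358534 / 1665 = 215.34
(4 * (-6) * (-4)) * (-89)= -8544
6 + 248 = 254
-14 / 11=-1.27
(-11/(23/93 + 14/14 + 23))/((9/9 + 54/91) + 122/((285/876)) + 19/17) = -2733549/2275859078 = -0.00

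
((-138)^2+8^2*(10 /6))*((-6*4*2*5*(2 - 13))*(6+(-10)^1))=-202231040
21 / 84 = 1 / 4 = 0.25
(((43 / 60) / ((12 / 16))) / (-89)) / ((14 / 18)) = -43 / 3115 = -0.01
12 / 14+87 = 615 / 7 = 87.86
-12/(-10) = 6/5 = 1.20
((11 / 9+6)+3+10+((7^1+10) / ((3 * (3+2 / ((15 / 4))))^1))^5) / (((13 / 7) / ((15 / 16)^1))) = 4061577024785 / 260953987632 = 15.56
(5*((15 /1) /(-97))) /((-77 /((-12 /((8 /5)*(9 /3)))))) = -375 /14938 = -0.03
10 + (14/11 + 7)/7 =123/11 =11.18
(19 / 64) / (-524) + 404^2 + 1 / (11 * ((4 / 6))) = 60209779631 / 368896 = 163216.14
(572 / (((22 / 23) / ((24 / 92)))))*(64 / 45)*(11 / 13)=2816 / 15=187.73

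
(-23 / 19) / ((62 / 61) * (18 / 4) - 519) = 1403 / 596220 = 0.00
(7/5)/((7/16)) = 16/5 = 3.20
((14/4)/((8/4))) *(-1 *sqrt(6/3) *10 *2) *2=-70 *sqrt(2)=-98.99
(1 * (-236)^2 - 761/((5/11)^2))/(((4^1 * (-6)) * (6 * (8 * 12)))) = -1300319/345600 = -3.76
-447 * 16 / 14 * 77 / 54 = -6556 / 9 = -728.44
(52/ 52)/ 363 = 1/ 363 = 0.00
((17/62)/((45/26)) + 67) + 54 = 169016/1395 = 121.16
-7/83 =-0.08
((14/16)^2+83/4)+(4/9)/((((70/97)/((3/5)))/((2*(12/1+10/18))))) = 9312341/302400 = 30.79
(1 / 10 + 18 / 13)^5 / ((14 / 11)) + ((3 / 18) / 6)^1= 26640685785107 / 4678291800000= 5.69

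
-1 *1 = -1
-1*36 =-36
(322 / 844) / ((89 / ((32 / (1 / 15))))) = 38640 / 18779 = 2.06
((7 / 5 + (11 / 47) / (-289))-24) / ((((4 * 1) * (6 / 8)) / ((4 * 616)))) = -3782077376 / 203745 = -18562.80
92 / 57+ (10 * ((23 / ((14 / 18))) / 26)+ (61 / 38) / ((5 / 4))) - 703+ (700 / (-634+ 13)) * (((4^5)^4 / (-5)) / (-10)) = -133073896007197228 / 5368545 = -24787702442.13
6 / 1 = 6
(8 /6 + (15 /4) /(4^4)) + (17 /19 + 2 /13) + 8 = 7888747 /758784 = 10.40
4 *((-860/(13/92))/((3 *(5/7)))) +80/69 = -11359.66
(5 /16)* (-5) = -1.56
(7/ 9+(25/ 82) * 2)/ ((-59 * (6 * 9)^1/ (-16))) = 4096/ 587817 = 0.01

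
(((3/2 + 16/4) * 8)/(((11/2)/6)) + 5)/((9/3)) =53/3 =17.67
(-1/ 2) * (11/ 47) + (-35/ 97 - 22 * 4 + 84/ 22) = -8491195/ 100298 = -84.66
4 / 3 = 1.33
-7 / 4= -1.75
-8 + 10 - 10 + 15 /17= -121 /17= -7.12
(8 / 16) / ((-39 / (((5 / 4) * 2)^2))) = -25 / 312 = -0.08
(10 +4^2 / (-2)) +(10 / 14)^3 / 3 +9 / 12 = 11819 / 4116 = 2.87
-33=-33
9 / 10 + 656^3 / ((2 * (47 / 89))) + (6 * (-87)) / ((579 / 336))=24245343831719 / 90710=267284134.40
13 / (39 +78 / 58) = 29 / 90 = 0.32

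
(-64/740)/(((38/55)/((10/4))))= -0.31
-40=-40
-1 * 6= -6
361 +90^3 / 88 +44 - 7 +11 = 95624 / 11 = 8693.09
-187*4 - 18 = -766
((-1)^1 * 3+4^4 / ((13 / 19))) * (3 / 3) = 4825 / 13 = 371.15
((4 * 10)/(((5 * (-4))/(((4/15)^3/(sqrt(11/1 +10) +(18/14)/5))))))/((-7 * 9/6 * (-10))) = 32/7212375 - 224 * sqrt(21)/12982275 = -0.00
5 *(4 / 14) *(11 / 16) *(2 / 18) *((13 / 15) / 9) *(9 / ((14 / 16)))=143 / 1323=0.11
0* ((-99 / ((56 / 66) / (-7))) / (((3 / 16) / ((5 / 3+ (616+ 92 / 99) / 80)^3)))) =0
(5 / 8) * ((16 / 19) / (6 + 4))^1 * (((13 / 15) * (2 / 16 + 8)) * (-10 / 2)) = -845 / 456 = -1.85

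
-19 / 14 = -1.36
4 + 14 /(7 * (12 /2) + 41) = 4.17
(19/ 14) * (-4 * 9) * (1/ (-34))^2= -171/ 4046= -0.04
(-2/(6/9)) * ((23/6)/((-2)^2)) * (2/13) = -23/52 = -0.44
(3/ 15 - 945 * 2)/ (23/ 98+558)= -926002/ 273535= -3.39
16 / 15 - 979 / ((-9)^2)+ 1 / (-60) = -17879 / 1620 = -11.04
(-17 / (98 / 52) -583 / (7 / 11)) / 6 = -15111 / 98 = -154.19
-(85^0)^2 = -1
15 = 15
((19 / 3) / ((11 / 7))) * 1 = 133 / 33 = 4.03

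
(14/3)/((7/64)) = 128/3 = 42.67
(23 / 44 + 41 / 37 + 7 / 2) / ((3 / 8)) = 16706 / 1221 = 13.68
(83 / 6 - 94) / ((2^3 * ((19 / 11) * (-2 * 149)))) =5291 / 271776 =0.02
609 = 609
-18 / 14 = -9 / 7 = -1.29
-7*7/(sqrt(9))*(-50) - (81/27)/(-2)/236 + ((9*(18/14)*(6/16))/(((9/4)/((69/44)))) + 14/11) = 22378003/27258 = 820.97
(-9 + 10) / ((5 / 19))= 19 / 5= 3.80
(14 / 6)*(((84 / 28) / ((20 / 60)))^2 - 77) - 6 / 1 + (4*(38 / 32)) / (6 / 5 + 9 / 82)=7475 / 1074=6.96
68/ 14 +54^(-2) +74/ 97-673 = -1321387637/ 1979964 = -667.38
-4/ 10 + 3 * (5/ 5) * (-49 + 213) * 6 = 2951.60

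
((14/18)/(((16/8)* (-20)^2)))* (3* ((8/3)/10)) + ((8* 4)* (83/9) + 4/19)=50500133/171000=295.32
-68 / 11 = -6.18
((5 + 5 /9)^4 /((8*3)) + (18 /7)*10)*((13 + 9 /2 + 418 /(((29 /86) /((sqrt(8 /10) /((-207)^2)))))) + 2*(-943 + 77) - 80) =-16171477705 /137781 + 129580892848*sqrt(5) /171209564001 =-117369.19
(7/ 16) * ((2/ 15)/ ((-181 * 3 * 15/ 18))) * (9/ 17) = -21/ 307700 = -0.00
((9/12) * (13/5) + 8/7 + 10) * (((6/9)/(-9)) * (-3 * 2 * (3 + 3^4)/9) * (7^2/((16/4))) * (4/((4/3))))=29939/15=1995.93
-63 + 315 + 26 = 278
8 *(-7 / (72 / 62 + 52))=-1.05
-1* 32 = -32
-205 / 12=-17.08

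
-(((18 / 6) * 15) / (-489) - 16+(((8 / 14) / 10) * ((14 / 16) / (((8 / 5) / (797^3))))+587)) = -82523614255 / 5216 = -15821245.06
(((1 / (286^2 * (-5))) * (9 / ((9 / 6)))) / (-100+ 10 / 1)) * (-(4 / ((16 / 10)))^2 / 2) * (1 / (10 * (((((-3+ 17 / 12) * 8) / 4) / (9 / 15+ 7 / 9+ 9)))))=467 / 2797423200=0.00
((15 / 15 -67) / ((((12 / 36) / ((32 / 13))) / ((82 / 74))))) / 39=-86592 / 6253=-13.85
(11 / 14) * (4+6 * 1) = 55 / 7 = 7.86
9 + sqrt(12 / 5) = 2 * sqrt(15) / 5 + 9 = 10.55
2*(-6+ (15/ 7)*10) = 216/ 7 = 30.86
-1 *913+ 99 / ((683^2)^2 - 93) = -198679744156465 / 217611987028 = -913.00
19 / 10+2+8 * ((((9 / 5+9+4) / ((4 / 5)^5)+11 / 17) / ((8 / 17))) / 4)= 2033721 / 10240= 198.61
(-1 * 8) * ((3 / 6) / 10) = -2 / 5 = -0.40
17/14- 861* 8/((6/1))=-16055/14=-1146.79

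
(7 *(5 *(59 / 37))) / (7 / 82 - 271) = -33866 / 164391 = -0.21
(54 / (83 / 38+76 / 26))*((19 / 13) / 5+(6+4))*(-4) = -1830384 / 4205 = -435.29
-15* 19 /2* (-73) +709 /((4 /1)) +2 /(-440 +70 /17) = 156791827 /14820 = 10579.75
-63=-63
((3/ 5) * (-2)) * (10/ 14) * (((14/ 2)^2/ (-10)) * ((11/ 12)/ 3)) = 77/ 60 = 1.28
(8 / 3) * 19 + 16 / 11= 1720 / 33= 52.12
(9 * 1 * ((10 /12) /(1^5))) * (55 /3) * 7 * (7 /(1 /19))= 256025 /2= 128012.50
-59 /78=-0.76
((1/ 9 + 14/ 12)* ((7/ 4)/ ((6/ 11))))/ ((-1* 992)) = -0.00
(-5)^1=-5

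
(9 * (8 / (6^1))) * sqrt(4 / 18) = 4 * sqrt(2) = 5.66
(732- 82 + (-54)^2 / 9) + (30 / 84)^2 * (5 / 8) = 1527357 / 1568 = 974.08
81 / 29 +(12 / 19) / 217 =334311 / 119567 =2.80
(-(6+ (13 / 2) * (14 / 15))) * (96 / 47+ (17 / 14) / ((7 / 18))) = -143533 / 2303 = -62.32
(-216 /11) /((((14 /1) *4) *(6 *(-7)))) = 9 /1078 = 0.01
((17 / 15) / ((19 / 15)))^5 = 1419857 / 2476099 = 0.57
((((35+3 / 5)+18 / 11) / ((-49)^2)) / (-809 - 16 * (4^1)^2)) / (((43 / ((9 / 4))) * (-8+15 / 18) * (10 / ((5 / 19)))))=4608 / 1646924592775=0.00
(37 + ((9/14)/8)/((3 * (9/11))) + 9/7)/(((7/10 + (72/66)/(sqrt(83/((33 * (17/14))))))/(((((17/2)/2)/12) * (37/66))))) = -23525779375/373531392 + 202459375 * sqrt(651882)/2396826432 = 5.22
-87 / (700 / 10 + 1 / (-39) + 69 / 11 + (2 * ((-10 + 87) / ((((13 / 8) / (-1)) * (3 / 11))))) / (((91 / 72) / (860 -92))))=485199 / 1177158386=0.00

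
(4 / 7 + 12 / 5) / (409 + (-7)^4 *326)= 104 / 27409725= 0.00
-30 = -30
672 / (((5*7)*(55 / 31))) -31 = -5549 / 275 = -20.18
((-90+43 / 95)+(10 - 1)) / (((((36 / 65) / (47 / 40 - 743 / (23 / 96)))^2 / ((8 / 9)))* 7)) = -2629738681337166737 / 8206440480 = -320448151.39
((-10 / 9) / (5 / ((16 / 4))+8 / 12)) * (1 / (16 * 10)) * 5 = -5 / 276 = -0.02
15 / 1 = 15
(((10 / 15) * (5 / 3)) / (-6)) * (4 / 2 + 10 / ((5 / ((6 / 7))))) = -130 / 189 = -0.69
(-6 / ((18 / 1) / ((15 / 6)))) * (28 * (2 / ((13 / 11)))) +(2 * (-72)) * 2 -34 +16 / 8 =-14020 / 39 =-359.49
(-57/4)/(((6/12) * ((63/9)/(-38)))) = 154.71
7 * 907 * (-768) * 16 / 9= -26005504 / 3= -8668501.33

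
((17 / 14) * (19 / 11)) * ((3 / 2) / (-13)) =-0.24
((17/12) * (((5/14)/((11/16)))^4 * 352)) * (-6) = -217.89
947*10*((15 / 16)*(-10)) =-355125 / 4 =-88781.25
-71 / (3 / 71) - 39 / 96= -161351 / 96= -1680.74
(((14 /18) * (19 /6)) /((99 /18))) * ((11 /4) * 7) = 931 /108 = 8.62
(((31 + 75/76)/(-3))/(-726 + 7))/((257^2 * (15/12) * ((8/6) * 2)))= 2431/36091815560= 0.00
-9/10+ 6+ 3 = 81/10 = 8.10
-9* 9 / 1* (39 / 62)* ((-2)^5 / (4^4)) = 3159 / 496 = 6.37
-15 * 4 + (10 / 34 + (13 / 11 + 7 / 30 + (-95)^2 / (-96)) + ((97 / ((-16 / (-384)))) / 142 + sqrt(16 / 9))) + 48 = -183909707 / 2124320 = -86.57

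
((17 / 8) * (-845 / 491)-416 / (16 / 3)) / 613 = -320749 / 2407864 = -0.13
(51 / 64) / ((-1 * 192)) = -0.00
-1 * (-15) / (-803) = -15 / 803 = -0.02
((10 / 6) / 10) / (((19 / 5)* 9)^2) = 25 / 175446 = 0.00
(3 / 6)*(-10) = -5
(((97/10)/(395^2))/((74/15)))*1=291/23091700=0.00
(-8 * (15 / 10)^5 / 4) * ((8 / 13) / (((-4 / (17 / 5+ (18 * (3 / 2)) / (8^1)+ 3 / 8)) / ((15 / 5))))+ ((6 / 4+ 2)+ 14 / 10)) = -243 / 10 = -24.30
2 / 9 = 0.22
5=5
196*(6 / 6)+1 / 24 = 4705 / 24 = 196.04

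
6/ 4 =3/ 2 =1.50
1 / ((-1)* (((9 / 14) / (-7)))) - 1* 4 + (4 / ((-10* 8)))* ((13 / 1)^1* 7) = 421 / 180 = 2.34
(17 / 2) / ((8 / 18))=153 / 8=19.12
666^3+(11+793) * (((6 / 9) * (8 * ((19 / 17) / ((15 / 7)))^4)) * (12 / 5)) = 295409057.57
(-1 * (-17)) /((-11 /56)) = -952 /11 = -86.55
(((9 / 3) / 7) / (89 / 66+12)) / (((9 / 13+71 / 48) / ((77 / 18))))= 75504 / 1193755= 0.06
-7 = -7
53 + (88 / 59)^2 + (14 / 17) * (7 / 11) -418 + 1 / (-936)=-220715431051 / 609286392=-362.25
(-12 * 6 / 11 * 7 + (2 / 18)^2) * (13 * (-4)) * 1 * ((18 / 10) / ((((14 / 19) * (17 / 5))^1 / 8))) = 161292976 / 11781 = 13690.94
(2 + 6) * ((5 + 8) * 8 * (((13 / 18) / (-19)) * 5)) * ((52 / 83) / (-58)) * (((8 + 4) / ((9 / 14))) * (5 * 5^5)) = 615160000000 / 1234791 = 498189.57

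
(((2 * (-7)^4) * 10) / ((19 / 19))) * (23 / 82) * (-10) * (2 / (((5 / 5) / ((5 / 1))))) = -55223000 / 41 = -1346902.44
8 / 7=1.14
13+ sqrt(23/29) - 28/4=6.89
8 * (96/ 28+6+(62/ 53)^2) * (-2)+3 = -3337843/ 19663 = -169.75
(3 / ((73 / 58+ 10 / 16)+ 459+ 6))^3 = 0.00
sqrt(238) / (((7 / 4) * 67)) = 0.13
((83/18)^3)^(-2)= 34012224/326940373369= 0.00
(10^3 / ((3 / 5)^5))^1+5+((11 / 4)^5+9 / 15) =16202644261 / 1244160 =13022.96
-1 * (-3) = 3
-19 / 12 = -1.58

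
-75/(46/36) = -1350/23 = -58.70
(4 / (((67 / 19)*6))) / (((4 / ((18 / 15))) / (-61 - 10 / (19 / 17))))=-1329 / 335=-3.97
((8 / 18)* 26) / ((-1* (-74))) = 52 / 333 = 0.16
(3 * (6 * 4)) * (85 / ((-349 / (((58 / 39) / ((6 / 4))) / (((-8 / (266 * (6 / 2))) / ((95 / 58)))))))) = 12887700 / 4537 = 2840.58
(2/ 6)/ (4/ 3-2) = -1/ 2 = -0.50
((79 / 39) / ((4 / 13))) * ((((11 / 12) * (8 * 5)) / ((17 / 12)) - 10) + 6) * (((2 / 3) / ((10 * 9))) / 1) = 2449 / 2295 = 1.07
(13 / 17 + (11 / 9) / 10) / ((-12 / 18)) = -1357 / 1020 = -1.33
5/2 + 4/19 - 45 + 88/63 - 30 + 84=13.11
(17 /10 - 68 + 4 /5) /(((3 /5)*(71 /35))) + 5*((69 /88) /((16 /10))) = -7702175 /149952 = -51.36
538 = 538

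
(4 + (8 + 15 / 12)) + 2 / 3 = 167 / 12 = 13.92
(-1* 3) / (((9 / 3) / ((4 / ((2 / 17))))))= -34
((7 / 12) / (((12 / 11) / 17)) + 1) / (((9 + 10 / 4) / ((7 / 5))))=10171 / 8280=1.23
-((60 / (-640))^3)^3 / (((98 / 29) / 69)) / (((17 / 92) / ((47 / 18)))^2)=568204606323 / 249122946574974976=0.00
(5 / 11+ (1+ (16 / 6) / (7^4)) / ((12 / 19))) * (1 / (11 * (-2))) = -1939279 / 20917512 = -0.09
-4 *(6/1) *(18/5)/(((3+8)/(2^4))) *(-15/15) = 125.67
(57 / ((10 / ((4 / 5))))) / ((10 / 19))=1083 / 125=8.66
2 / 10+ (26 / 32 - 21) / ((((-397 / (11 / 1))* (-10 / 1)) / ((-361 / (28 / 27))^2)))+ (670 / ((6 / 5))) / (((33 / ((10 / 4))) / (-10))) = -35501750720059 / 4930168320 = -7200.92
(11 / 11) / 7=1 / 7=0.14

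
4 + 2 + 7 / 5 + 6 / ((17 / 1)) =659 / 85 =7.75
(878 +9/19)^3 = 4649937027371/6859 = 677932209.85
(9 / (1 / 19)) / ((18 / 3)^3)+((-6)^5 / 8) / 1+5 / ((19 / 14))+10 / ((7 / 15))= -3019937 / 3192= -946.10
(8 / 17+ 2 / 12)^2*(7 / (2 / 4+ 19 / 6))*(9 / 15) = 5915 / 12716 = 0.47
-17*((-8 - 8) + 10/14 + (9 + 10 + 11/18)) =-9265/126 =-73.53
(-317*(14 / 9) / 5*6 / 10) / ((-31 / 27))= 39942 / 775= 51.54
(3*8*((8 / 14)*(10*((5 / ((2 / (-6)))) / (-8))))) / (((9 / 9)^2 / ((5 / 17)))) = 9000 / 119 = 75.63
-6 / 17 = -0.35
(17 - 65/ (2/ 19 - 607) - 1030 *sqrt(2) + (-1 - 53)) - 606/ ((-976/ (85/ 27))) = -1030 *sqrt(2) - 136108913/ 3895704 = -1491.58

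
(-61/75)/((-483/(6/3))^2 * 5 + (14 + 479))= -244/87631275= -0.00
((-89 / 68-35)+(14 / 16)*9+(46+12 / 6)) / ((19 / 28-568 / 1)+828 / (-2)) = -0.02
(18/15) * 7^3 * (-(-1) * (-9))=-3704.40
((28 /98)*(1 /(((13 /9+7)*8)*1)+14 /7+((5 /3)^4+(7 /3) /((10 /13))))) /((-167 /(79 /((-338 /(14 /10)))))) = 248301187 /34748157600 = 0.01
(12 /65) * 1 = 12 /65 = 0.18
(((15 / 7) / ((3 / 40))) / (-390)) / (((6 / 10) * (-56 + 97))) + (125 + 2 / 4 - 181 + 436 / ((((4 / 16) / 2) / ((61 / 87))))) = 4654927847 / 1947582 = 2390.11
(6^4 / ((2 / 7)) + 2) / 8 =2269 / 4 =567.25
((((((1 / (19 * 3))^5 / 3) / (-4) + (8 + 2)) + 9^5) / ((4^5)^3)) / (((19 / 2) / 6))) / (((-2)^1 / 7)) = -2984967820326485 / 24550353217240694784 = -0.00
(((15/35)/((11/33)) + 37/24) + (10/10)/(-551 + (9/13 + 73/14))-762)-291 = -5834340793/5555592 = -1050.17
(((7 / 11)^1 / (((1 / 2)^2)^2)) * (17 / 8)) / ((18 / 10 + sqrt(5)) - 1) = -4760 / 1199 + 5950 * sqrt(5) / 1199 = 7.13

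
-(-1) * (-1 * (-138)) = 138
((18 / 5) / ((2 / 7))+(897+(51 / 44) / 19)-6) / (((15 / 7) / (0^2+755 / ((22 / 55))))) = 1330869757 / 1672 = 795974.74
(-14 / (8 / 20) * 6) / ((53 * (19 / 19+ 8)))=-70 / 159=-0.44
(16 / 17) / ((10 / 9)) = 72 / 85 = 0.85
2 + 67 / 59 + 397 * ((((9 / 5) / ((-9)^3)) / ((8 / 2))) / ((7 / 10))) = 2.79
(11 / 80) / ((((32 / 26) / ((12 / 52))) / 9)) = 297 / 1280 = 0.23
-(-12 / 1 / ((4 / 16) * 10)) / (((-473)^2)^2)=24 / 250273327205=0.00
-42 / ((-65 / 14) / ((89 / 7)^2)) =1462.34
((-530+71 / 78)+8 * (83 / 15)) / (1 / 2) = -63027 / 65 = -969.65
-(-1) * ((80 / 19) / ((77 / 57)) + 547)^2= 1794284881 / 5929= 302628.59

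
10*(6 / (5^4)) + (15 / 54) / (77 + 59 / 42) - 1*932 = -1150780577 / 1234875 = -931.90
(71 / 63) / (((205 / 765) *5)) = 1207 / 1435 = 0.84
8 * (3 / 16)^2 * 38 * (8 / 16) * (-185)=-31635 / 32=-988.59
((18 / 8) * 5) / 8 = 45 / 32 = 1.41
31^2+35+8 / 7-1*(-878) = 13126 / 7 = 1875.14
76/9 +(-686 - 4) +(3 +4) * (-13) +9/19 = -132026/171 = -772.08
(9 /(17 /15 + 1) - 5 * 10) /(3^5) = -1465 /7776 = -0.19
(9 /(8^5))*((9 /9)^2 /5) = 0.00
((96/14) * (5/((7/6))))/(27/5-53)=-3600/5831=-0.62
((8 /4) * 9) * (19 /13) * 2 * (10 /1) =6840 /13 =526.15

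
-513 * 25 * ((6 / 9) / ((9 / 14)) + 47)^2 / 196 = -799049275 / 5292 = -150991.93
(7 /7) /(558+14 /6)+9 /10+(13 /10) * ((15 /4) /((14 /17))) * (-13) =-71593791 /941360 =-76.05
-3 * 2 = -6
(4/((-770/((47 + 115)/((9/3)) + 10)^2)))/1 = -21.28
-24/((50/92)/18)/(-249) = 6624/2075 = 3.19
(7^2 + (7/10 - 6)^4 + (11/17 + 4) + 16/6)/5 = 431134531/2550000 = 169.07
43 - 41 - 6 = -4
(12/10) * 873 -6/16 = 41889/40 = 1047.22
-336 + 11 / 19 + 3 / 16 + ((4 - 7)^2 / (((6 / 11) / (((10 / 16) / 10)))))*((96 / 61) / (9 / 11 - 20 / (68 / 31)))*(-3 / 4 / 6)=-4823707349 / 14390144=-335.21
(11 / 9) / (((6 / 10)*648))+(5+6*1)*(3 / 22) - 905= -15807581 / 17496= -903.50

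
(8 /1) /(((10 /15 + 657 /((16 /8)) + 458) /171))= 8208 /4723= 1.74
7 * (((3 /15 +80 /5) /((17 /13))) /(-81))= -1.07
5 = 5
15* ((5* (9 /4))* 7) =4725 /4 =1181.25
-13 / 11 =-1.18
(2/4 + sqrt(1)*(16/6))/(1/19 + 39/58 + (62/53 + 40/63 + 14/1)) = 11651997/60822605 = 0.19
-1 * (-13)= 13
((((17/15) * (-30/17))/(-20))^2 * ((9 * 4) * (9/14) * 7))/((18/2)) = 0.18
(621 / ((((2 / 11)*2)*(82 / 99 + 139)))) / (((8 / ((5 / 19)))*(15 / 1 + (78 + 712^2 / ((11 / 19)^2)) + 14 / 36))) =3682284705 / 13863417815243536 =0.00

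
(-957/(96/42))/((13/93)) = -623007/208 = -2995.23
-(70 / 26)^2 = -1225 / 169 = -7.25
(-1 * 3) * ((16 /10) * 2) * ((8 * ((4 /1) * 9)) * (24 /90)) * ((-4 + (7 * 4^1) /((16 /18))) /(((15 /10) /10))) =-135168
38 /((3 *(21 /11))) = 418 /63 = 6.63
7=7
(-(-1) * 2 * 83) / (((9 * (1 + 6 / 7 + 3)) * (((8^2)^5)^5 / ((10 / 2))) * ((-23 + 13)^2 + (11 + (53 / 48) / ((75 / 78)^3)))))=45390625 / 382971404495598127012713954276888174367041761618952192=0.00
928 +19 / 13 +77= 13084 / 13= 1006.46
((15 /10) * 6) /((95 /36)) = 324 /95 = 3.41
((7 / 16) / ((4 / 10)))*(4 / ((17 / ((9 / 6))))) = 105 / 272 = 0.39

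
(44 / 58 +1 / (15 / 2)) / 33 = 388 / 14355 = 0.03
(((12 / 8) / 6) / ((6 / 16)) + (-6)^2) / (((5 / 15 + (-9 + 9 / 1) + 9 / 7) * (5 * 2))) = 77 / 34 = 2.26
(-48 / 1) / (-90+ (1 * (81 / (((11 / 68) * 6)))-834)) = 0.06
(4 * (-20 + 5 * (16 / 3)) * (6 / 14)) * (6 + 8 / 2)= 800 / 7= 114.29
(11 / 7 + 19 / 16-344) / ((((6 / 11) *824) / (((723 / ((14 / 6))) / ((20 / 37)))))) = -11246361159 / 25840640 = -435.22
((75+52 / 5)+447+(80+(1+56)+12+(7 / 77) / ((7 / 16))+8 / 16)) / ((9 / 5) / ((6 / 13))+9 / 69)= 12080129 / 71379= 169.24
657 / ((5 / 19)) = 12483 / 5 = 2496.60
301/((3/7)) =2107/3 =702.33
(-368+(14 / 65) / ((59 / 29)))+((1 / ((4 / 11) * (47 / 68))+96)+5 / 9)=-433712492 / 1622205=-267.36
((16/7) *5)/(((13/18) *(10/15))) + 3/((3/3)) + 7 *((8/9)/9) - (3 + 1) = 172685/7371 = 23.43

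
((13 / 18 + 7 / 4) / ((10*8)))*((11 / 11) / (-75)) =-89 / 216000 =-0.00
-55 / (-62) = 55 / 62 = 0.89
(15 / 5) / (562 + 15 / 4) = 12 / 2263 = 0.01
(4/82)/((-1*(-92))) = 1/1886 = 0.00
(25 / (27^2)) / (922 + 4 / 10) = 125 / 3362148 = 0.00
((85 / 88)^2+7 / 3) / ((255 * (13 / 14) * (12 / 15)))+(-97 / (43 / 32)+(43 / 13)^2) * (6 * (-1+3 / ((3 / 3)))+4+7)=-24256974766589 / 17220348288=-1408.62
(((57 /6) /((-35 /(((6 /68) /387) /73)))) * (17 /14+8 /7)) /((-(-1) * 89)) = -209 /9308641720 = -0.00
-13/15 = -0.87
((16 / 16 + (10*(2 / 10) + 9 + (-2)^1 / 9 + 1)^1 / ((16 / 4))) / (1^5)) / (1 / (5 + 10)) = 355 / 6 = 59.17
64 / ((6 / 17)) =544 / 3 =181.33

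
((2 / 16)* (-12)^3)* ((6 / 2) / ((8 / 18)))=-1458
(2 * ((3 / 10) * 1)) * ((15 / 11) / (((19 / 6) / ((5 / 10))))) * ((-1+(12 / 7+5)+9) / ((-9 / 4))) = -1236 / 1463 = -0.84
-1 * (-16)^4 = -65536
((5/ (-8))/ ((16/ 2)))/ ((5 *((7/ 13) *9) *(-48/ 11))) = 143/ 193536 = 0.00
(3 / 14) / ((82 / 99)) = 297 / 1148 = 0.26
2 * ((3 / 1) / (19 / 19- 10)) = -2 / 3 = -0.67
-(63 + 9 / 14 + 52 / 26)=-919 / 14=-65.64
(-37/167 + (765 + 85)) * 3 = 425739/167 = 2549.34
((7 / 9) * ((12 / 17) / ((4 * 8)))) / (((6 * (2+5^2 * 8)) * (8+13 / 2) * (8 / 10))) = 35 / 28680768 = 0.00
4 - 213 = -209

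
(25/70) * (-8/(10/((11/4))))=-0.79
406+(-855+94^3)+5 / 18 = 14942435 / 18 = 830135.28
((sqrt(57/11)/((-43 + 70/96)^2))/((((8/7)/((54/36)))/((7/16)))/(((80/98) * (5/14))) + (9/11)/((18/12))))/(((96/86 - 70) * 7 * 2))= -0.00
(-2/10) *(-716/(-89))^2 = -512656/39605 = -12.94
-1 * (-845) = 845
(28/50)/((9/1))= 14/225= 0.06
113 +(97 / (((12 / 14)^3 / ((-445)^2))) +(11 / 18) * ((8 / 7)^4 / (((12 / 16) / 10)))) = 5273009920781 / 172872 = 30502394.38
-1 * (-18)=18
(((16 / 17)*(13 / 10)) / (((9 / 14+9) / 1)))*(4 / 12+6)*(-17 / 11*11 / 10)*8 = -110656 / 10125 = -10.93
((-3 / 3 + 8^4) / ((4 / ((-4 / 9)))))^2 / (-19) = -207025 / 19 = -10896.05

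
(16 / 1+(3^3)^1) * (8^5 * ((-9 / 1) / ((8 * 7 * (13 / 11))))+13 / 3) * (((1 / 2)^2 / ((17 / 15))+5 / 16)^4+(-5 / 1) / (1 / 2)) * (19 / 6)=17970024809291216485 / 2988603211776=6012850.66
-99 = -99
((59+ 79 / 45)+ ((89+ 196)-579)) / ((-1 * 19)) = 10496 / 855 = 12.28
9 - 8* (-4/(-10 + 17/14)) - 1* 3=290/123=2.36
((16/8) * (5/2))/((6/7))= 35/6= 5.83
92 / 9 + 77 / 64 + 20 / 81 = 60509 / 5184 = 11.67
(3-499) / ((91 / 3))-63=-7221 / 91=-79.35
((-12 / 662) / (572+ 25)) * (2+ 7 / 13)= -66 / 856297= -0.00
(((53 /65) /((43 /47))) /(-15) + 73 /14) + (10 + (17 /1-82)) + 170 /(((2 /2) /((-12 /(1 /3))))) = -3621390599 /586950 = -6169.85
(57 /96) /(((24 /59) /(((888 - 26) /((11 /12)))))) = 1372.59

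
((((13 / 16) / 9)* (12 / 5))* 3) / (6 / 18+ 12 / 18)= 13 / 20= 0.65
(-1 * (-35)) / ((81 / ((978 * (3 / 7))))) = 1630 / 9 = 181.11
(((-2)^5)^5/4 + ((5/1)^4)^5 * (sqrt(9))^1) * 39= 11157989174797413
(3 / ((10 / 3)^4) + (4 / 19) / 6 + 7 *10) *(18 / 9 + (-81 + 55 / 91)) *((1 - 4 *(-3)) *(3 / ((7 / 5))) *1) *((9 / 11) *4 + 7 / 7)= -6694870186299 / 10241000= -653732.08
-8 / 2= -4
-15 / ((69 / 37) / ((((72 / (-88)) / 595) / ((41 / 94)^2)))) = 0.06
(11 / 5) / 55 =1 / 25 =0.04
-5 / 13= -0.38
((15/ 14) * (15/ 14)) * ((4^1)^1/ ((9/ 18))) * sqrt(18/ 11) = 1350 * sqrt(22)/ 539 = 11.75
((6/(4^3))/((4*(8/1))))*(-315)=-945/1024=-0.92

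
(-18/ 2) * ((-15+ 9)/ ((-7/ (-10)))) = 540/ 7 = 77.14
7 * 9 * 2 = 126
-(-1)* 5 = 5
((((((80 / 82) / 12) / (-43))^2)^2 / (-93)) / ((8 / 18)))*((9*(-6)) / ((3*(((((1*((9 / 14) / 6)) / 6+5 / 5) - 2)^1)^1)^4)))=0.00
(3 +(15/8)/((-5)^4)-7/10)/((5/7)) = 16121/5000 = 3.22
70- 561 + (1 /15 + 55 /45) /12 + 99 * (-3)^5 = -6627931 /270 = -24547.89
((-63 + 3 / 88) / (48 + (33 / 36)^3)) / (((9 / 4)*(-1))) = 531936 / 927025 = 0.57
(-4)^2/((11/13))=208/11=18.91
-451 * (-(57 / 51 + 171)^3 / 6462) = 5648973163988 / 15873903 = 355865.42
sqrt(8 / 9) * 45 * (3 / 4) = 45 * sqrt(2) / 2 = 31.82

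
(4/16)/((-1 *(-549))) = 1/2196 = 0.00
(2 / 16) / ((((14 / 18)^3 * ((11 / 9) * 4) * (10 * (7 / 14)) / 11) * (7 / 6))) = 19683 / 192080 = 0.10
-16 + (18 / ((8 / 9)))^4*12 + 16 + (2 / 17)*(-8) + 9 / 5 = 10976918527 / 5440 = 2017815.91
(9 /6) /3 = 1 /2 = 0.50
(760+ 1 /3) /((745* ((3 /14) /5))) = 31934 /1341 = 23.81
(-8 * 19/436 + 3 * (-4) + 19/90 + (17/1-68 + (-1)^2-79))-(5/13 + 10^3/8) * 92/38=-1077539873/2423070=-444.70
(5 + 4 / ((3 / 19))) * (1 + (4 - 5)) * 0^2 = 0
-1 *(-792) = 792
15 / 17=0.88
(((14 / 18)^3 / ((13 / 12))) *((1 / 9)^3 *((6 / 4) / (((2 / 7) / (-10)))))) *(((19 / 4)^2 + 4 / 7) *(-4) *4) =8887130 / 767637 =11.58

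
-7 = -7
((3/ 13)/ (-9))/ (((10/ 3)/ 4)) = -2/ 65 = -0.03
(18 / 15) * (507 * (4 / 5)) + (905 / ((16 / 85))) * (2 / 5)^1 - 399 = 402169 / 200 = 2010.84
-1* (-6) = 6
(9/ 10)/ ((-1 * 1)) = -9/ 10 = -0.90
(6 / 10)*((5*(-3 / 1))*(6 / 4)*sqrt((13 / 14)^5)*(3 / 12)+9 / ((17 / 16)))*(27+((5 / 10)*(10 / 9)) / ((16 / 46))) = 12354 / 85 - 1043913*sqrt(182) / 175616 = 65.15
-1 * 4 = -4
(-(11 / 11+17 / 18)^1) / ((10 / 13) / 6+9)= -455 / 2136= -0.21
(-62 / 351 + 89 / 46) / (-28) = -28387 / 452088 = -0.06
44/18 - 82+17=-62.56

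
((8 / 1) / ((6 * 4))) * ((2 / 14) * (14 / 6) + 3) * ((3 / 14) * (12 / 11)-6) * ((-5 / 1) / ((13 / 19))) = 140600 / 3003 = 46.82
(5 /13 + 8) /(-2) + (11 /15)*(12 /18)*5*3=245 /78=3.14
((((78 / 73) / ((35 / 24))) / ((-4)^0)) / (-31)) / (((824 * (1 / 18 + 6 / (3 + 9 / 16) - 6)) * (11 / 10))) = 160056 / 26150021821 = 0.00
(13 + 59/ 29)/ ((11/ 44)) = 1744/ 29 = 60.14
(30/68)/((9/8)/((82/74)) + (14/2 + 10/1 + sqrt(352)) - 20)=1601460/636578039 + 3227520 * sqrt(22)/636578039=0.03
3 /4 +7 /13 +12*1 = 691 /52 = 13.29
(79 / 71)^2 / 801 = 6241 / 4037841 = 0.00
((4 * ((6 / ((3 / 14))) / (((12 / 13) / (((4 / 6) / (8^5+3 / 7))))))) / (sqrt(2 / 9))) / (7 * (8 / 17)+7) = 6188 * sqrt(2) / 17203425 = 0.00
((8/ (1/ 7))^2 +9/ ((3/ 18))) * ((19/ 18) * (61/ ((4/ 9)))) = 1848605/ 4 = 462151.25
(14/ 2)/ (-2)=-7/ 2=-3.50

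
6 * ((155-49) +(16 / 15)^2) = 48212 / 75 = 642.83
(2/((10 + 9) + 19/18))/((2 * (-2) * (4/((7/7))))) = -9/1444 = -0.01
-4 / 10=-2 / 5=-0.40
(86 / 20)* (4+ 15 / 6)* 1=559 / 20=27.95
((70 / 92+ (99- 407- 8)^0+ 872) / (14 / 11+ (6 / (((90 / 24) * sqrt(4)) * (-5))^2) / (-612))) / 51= 2486941875 / 184746488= 13.46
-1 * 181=-181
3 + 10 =13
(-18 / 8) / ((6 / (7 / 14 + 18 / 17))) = -159 / 272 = -0.58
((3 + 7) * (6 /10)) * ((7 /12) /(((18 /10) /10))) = 175 /9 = 19.44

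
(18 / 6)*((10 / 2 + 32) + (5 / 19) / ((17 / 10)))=36003 / 323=111.46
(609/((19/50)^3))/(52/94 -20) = -570.71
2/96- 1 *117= -5615/48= -116.98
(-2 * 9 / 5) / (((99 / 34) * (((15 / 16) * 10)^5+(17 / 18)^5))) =-131574398976 / 7707012437049365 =-0.00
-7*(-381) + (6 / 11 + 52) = 29915 / 11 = 2719.55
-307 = -307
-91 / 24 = -3.79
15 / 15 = 1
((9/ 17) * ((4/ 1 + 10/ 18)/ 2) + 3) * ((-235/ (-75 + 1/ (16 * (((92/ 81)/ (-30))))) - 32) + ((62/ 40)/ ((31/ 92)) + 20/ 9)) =-535153619/ 5754330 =-93.00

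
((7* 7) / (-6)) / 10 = -49 / 60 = -0.82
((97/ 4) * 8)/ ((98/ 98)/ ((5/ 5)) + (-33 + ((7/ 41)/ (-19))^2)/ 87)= 10242262398/ 32769463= 312.56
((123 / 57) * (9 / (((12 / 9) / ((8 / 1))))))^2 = 4901796 / 361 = 13578.38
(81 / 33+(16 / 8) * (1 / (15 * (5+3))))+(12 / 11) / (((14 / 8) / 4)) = 4.96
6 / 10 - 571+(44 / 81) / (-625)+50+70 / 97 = -2551949768 / 4910625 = -519.68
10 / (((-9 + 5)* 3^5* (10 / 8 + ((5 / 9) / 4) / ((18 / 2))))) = -1 / 123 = -0.01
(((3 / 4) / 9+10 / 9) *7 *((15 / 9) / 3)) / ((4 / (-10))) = -11.61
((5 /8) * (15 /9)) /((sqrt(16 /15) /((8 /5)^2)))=2 * sqrt(15) /3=2.58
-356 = -356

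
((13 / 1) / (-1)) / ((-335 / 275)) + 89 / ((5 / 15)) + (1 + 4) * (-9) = 15589 / 67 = 232.67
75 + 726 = 801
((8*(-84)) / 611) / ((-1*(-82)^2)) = 168 / 1027091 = 0.00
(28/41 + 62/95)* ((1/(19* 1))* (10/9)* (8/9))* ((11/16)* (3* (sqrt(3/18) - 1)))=-6358/44403 + 3179* sqrt(6)/133209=-0.08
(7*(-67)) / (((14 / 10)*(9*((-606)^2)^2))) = -335 / 1213760517264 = -0.00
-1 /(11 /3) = -3 /11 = -0.27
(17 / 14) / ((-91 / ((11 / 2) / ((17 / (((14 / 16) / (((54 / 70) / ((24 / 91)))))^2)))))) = -275 / 711828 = -0.00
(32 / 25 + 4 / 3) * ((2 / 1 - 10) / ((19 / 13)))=-20384 / 1425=-14.30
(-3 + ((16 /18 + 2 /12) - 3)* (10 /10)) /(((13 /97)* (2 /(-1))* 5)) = 8633 /2340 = 3.69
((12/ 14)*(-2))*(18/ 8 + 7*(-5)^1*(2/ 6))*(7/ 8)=113/ 8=14.12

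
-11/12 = -0.92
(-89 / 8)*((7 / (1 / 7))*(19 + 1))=-21805 / 2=-10902.50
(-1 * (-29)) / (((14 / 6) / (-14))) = -174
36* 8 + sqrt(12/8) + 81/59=sqrt(6)/2 + 17073/59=290.60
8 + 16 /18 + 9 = 161 /9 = 17.89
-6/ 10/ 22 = -3/ 110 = -0.03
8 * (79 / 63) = 632 / 63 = 10.03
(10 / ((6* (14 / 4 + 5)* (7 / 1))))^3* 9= 1000 / 5055477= 0.00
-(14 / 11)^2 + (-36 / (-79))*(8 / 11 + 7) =18176 / 9559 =1.90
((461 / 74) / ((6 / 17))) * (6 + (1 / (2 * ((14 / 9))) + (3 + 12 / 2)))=1120691 / 4144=270.44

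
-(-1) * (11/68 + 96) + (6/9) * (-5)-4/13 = 245365/2652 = 92.52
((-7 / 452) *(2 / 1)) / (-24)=7 / 5424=0.00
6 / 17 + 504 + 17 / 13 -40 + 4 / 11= 1132905 / 2431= 466.02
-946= -946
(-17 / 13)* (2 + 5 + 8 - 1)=-238 / 13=-18.31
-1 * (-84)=84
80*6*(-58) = -27840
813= 813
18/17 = 1.06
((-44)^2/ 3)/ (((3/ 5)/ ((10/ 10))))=9680/ 9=1075.56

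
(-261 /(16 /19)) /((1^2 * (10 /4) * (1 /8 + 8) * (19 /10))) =-8.03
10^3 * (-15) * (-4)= 60000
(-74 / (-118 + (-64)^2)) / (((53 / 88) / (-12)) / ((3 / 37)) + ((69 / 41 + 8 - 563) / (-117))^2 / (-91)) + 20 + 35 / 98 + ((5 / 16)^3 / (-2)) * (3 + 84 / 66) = 20.31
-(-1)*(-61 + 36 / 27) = -179 / 3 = -59.67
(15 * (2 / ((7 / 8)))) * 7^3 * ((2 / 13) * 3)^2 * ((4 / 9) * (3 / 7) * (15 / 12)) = 100800 / 169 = 596.45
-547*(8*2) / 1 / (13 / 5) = -43760 / 13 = -3366.15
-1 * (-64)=64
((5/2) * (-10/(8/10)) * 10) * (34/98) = -10625/98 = -108.42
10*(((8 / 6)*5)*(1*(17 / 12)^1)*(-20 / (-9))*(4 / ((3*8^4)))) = 2125 / 31104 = 0.07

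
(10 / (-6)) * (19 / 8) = -95 / 24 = -3.96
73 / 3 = 24.33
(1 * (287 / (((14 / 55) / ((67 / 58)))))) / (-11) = -13735 / 116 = -118.41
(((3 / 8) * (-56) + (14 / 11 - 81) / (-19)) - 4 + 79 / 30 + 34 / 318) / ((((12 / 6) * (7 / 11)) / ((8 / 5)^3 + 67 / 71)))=-89494358663 / 1251197500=-71.53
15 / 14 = 1.07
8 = 8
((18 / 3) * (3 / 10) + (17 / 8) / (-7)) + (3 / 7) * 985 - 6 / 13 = 1540367 / 3640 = 423.18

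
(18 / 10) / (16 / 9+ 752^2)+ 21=534403041 / 25447760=21.00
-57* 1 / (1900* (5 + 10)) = -1 / 500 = -0.00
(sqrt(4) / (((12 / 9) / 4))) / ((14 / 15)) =45 / 7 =6.43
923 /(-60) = -15.38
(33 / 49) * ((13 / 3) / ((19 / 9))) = 1287 / 931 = 1.38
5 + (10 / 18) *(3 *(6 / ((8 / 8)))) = 15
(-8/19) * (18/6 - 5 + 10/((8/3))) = -14/19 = -0.74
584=584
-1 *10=-10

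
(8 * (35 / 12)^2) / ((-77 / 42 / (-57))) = 23275 / 11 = 2115.91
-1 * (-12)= 12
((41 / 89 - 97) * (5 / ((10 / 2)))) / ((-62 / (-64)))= -274944 / 2759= -99.65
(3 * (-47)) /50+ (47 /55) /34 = -13066 /4675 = -2.79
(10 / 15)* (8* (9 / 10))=4.80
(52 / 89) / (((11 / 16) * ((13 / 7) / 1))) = 448 / 979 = 0.46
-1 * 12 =-12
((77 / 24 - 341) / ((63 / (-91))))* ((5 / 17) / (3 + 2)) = 105391 / 3672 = 28.70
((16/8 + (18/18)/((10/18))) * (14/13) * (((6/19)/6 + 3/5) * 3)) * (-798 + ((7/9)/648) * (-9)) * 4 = -224426174/8775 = -25575.63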